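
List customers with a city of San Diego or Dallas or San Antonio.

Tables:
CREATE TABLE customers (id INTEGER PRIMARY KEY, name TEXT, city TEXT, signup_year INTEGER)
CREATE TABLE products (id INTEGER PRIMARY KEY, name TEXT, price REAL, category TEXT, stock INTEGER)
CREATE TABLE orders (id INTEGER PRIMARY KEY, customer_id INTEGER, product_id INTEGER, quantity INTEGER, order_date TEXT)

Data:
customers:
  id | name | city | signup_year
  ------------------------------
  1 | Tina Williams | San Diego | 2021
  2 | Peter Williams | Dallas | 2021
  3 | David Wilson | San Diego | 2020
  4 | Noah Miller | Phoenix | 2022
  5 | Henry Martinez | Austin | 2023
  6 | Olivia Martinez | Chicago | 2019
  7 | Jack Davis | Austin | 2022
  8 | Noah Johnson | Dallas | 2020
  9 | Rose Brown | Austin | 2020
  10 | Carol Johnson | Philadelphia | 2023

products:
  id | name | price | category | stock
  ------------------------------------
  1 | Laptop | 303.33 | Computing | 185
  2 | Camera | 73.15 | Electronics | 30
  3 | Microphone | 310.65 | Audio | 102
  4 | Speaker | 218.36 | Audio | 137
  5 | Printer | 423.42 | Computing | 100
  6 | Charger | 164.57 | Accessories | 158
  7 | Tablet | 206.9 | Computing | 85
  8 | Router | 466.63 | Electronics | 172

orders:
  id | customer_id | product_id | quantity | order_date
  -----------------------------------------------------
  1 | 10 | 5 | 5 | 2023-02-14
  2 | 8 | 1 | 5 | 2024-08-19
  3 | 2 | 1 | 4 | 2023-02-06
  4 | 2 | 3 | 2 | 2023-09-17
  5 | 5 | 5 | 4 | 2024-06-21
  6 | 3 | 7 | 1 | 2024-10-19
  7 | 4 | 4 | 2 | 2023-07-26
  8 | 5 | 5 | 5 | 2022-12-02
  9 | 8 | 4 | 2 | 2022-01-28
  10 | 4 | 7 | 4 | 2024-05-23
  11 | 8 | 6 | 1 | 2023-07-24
SELECT name, city FROM customers WHERE city IN ('San Diego', 'Dallas', 'San Antonio')

Execution result:
name | city
Tina Williams | San Diego
Peter Williams | Dallas
David Wilson | San Diego
Noah Johnson | Dallas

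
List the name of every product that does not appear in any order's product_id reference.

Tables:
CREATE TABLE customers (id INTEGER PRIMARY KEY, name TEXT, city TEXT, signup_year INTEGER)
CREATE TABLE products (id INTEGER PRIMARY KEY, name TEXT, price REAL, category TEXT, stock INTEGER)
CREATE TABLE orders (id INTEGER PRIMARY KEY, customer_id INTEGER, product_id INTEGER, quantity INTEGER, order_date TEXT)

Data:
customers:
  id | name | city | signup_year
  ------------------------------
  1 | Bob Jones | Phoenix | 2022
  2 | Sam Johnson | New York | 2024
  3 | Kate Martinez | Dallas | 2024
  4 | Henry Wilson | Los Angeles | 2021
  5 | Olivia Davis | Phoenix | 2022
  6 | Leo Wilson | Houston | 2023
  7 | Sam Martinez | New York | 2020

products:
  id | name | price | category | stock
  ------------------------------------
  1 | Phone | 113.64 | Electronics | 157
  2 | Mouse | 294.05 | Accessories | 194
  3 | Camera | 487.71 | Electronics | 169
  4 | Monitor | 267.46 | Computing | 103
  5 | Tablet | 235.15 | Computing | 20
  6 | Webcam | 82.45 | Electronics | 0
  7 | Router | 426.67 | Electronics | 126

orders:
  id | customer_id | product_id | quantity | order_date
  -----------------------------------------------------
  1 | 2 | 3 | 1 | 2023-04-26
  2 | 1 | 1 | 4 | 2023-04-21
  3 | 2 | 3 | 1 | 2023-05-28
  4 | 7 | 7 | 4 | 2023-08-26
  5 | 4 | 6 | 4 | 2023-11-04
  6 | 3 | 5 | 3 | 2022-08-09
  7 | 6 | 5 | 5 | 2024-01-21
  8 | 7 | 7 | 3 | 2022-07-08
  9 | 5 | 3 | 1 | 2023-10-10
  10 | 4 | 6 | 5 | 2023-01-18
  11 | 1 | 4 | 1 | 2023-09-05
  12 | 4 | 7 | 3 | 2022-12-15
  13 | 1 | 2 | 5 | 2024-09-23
SELECT p.name FROM products p LEFT JOIN orders c ON c.product_id = p.id WHERE c.id IS NULL

Execution result:
(no rows)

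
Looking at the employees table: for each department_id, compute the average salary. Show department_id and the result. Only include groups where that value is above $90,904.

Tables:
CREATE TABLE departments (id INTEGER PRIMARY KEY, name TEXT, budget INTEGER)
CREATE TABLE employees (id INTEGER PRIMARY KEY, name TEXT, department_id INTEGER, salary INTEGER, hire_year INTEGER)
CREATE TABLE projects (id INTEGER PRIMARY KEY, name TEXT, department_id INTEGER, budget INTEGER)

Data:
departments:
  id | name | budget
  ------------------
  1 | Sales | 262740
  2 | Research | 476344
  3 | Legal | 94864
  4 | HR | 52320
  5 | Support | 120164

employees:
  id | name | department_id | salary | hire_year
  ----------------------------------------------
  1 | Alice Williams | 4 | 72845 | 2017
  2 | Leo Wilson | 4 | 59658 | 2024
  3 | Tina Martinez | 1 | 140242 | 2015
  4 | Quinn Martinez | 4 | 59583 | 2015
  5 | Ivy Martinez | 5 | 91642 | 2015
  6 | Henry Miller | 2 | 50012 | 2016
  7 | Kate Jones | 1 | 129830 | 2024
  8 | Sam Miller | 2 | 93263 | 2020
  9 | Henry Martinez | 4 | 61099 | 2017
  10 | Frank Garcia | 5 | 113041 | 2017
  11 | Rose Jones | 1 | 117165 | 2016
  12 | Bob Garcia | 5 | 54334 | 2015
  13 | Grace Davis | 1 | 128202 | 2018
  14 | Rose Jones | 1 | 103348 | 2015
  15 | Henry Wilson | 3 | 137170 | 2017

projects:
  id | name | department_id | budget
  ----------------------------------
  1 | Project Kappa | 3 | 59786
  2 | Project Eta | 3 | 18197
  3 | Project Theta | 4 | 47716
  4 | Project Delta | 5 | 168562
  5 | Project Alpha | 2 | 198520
SELECT department_id, AVG(salary) AS avg_salary FROM employees GROUP BY department_id HAVING AVG(salary) > 90904

Execution result:
department_id | avg_salary
1 | 123757.40
3 | 137170.00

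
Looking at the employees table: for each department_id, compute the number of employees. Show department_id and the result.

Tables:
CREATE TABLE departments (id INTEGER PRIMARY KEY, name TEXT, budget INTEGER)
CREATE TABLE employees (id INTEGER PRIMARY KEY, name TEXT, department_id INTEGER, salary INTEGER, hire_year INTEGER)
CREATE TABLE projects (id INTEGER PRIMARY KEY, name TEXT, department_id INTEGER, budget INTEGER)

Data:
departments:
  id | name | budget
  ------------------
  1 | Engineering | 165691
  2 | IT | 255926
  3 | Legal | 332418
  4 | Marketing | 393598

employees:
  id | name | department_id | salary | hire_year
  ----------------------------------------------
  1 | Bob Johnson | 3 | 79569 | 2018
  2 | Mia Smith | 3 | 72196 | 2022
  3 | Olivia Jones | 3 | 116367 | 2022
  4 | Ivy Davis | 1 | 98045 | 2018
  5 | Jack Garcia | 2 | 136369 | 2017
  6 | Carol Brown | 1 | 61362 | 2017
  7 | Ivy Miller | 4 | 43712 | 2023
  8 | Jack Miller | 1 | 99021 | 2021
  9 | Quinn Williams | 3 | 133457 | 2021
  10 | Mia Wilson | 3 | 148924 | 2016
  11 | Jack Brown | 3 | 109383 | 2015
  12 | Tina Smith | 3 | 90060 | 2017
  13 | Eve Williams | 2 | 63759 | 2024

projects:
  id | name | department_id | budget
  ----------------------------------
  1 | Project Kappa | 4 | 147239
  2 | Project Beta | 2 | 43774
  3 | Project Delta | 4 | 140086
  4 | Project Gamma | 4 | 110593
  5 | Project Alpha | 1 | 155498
SELECT department_id, COUNT(*) AS n FROM employees GROUP BY department_id

Execution result:
department_id | n
1 | 3
2 | 2
3 | 7
4 | 1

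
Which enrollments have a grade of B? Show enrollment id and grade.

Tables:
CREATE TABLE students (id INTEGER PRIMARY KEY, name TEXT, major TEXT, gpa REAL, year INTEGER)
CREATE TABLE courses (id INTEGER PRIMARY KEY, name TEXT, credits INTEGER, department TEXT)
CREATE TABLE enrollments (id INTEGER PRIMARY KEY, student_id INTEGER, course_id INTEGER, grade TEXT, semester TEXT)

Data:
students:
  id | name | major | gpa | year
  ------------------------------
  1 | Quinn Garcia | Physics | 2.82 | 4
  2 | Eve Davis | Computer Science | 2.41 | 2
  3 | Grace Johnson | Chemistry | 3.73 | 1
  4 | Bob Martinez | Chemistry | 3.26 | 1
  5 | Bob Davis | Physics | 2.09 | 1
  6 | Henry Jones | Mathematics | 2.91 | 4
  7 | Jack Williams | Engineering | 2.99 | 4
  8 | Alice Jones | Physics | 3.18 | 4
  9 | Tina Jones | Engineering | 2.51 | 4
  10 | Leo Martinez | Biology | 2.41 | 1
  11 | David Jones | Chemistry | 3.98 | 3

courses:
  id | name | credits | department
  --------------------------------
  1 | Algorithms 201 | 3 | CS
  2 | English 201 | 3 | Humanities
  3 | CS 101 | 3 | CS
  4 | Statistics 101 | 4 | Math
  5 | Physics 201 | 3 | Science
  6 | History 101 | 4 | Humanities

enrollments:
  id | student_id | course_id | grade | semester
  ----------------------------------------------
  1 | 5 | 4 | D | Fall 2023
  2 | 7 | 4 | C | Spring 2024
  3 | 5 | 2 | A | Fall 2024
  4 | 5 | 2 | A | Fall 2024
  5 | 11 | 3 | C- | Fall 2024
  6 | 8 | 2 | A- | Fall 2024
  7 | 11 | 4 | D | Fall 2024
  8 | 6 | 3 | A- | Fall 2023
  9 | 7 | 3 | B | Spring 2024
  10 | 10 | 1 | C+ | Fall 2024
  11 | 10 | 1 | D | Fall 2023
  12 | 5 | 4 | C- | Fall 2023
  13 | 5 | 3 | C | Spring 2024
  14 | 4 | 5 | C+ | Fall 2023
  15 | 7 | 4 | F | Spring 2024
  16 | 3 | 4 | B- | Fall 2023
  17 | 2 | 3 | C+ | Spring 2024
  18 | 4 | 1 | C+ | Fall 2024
SELECT id, grade FROM enrollments WHERE grade = 'B'

Execution result:
id | grade
9 | B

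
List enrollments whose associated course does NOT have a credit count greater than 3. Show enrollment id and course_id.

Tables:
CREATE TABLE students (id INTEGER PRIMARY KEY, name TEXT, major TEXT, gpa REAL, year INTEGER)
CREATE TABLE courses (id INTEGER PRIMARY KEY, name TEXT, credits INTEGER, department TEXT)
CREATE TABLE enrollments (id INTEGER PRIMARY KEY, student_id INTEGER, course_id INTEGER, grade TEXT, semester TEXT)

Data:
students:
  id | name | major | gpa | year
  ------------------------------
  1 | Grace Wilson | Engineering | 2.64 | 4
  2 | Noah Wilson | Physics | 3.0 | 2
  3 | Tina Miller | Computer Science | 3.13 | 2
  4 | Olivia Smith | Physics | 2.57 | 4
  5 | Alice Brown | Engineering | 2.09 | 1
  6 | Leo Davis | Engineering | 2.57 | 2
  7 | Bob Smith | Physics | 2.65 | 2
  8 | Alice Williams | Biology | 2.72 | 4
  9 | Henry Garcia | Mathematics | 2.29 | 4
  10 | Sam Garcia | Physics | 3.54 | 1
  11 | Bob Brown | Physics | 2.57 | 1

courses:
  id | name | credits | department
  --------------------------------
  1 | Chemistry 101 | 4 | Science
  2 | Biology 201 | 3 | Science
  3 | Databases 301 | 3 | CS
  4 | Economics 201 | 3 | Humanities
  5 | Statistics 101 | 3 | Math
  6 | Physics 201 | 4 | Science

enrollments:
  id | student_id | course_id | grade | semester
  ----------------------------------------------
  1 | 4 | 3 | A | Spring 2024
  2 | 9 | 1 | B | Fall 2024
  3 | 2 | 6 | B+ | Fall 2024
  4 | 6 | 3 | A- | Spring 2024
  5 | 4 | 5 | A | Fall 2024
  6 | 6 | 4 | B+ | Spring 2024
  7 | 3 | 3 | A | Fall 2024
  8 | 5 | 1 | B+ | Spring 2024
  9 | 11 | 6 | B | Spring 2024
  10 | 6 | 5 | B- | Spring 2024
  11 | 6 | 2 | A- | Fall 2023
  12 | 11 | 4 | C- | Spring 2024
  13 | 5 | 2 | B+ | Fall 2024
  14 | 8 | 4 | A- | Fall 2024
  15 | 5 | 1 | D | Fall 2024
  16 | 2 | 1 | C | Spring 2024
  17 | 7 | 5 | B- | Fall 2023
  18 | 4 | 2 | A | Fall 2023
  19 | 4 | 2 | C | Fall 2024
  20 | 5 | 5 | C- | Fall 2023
SELECT id, course_id FROM enrollments WHERE course_id NOT IN (SELECT id FROM courses WHERE credits > 3)

Execution result:
id | course_id
1 | 3
4 | 3
5 | 5
6 | 4
7 | 3
10 | 5
11 | 2
12 | 4
13 | 2
14 | 4
17 | 5
18 | 2
19 | 2
20 | 5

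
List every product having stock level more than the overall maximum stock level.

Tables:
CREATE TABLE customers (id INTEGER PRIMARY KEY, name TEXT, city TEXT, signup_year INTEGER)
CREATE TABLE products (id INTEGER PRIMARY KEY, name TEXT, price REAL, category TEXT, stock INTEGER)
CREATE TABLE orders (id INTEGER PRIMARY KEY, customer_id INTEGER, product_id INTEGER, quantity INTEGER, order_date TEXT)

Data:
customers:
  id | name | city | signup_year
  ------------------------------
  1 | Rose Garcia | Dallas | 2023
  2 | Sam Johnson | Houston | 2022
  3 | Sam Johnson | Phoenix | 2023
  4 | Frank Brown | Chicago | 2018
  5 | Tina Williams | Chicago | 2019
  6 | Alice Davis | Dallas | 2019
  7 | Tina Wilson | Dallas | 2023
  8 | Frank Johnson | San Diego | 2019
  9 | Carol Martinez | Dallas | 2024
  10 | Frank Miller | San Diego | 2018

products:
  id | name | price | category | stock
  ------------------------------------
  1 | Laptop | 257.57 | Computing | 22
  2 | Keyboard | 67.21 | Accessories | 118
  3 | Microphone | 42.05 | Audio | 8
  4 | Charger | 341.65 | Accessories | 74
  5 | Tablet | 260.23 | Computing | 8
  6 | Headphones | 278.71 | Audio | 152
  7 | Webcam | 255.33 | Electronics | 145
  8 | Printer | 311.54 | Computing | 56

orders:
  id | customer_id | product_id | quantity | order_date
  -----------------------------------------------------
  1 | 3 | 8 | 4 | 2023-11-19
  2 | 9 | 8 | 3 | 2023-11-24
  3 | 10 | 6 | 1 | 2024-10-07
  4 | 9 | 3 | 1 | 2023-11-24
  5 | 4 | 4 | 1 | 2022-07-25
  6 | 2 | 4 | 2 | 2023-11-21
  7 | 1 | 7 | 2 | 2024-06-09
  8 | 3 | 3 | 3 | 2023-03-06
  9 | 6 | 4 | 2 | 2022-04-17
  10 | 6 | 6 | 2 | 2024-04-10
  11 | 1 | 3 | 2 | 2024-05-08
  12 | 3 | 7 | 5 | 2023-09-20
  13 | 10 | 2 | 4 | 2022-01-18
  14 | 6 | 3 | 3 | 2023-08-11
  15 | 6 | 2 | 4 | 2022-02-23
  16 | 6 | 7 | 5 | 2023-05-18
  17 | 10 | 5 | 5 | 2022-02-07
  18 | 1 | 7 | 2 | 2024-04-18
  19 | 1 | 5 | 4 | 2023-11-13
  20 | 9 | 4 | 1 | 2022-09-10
SELECT name, stock FROM products WHERE stock > (SELECT MAX(stock) FROM products)

Execution result:
(no rows)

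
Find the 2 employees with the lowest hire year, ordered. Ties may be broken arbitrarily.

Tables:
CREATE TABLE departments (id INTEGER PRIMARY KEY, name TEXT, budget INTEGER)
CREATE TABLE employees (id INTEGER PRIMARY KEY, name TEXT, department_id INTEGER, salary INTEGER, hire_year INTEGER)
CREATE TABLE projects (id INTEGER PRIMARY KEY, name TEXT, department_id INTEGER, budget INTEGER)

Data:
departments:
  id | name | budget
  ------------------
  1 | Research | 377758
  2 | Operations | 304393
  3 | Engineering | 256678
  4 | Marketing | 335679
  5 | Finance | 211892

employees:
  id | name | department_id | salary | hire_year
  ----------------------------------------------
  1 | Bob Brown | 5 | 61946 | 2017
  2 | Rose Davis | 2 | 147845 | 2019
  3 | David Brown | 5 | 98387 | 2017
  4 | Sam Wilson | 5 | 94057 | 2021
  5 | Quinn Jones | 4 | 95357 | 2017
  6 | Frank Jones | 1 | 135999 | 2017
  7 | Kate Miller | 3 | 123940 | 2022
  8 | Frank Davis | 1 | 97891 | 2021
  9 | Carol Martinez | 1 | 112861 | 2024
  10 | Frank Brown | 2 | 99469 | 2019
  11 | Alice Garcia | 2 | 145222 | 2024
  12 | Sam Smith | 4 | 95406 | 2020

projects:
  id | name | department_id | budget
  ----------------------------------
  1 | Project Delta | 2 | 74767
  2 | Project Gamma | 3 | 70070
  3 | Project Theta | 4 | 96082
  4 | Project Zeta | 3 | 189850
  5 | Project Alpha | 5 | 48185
SELECT name, hire_year FROM employees ORDER BY hire_year ASC LIMIT 2

Execution result:
name | hire_year
Bob Brown | 2017
David Brown | 2017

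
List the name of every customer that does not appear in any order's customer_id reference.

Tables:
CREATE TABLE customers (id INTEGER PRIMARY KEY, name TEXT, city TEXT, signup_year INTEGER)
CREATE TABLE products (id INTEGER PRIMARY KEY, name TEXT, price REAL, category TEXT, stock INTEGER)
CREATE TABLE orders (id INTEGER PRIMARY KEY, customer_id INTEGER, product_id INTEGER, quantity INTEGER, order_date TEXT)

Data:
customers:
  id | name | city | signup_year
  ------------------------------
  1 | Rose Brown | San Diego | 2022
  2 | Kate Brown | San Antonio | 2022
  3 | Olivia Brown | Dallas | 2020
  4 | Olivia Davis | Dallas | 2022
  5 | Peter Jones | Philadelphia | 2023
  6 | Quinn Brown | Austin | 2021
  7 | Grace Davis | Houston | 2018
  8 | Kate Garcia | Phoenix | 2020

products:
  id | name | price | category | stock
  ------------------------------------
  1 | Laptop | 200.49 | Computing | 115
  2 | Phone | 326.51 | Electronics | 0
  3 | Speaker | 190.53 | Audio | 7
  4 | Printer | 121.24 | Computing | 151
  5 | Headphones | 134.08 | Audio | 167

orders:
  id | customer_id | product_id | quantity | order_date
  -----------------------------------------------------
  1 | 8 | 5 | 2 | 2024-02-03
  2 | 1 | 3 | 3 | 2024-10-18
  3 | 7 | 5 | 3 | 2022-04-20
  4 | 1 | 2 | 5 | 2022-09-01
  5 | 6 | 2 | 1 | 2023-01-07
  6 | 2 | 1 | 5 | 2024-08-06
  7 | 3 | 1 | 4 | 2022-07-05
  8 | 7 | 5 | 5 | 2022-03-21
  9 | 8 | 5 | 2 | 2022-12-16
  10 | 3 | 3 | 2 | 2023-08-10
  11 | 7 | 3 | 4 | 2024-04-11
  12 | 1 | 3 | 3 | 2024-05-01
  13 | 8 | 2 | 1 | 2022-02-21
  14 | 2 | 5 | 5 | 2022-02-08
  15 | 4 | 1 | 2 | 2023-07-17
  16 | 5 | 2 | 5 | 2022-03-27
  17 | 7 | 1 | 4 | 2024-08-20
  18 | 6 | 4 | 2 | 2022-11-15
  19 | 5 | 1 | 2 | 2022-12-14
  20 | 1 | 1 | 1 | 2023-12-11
SELECT p.name FROM customers p LEFT JOIN orders c ON c.customer_id = p.id WHERE c.id IS NULL

Execution result:
(no rows)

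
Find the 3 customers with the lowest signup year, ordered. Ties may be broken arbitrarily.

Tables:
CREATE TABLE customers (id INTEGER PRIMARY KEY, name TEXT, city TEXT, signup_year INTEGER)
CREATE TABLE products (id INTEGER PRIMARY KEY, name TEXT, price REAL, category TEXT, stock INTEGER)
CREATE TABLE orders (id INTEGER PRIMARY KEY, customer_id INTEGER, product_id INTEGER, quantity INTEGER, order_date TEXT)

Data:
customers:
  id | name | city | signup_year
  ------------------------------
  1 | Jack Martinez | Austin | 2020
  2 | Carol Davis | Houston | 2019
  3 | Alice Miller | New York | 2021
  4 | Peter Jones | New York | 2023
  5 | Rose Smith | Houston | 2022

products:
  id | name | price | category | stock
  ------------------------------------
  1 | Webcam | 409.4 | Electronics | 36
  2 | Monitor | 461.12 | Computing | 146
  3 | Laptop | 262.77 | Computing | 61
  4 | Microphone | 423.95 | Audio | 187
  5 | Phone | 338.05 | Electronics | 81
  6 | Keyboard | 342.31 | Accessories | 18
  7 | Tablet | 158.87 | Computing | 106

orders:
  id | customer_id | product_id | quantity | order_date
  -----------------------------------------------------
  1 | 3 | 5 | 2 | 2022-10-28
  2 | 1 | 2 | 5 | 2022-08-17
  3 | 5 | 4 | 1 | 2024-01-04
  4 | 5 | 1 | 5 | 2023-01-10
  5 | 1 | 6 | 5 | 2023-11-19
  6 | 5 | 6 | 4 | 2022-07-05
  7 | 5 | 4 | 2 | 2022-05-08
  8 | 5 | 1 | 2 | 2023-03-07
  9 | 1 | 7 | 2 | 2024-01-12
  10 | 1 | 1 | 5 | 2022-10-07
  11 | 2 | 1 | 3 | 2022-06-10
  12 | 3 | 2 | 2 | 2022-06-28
SELECT name, signup_year FROM customers ORDER BY signup_year ASC LIMIT 3

Execution result:
name | signup_year
Carol Davis | 2019
Jack Martinez | 2020
Alice Miller | 2021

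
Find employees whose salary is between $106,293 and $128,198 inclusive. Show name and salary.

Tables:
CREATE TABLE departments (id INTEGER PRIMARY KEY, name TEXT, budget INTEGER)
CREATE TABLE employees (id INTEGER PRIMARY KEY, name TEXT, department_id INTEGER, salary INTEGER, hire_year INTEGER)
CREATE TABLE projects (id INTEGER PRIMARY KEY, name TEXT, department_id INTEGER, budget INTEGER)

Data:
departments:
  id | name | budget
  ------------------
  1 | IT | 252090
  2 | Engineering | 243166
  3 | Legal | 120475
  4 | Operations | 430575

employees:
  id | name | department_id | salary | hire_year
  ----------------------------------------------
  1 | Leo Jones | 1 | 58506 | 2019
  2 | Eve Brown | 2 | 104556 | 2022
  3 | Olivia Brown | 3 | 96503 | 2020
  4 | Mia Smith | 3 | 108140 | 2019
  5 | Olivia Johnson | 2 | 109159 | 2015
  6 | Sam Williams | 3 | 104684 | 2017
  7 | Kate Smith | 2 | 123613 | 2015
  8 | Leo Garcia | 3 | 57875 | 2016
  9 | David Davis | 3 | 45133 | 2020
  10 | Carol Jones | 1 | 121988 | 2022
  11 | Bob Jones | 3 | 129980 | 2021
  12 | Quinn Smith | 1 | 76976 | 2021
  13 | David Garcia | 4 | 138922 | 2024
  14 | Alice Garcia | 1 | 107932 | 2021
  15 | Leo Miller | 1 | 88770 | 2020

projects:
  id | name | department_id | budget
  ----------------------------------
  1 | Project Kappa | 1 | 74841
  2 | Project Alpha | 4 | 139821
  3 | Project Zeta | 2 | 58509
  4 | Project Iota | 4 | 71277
SELECT name, salary FROM employees WHERE salary BETWEEN 106293 AND 128198

Execution result:
name | salary
Mia Smith | 108140
Olivia Johnson | 109159
Kate Smith | 123613
Carol Jones | 121988
Alice Garcia | 107932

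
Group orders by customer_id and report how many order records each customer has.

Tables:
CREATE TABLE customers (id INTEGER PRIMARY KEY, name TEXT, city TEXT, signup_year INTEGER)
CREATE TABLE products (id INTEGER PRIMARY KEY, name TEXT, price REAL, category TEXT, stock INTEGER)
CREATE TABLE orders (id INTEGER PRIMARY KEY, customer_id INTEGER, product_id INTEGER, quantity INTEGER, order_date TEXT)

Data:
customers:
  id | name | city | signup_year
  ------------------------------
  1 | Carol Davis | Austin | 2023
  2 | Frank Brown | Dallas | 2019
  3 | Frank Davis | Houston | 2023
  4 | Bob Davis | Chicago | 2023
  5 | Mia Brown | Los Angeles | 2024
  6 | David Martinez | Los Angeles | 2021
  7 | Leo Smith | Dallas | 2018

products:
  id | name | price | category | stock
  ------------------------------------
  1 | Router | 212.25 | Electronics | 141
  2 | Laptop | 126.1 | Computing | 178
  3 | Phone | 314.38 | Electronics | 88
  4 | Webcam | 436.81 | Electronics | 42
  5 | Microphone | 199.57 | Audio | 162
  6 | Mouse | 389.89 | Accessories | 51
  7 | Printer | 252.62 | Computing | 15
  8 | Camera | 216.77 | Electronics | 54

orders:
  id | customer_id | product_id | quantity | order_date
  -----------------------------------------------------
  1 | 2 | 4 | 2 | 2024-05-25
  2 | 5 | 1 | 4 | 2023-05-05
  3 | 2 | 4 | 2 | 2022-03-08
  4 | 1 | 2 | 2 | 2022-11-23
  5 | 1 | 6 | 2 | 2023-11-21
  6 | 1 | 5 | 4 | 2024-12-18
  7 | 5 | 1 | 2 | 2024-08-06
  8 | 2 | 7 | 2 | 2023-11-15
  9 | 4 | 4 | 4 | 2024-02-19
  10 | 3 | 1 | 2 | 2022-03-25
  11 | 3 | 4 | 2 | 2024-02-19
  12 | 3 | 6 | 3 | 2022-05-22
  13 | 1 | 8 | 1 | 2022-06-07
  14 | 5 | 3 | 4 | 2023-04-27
SELECT customer_id, COUNT(*) AS order_count FROM orders GROUP BY customer_id

Execution result:
customer_id | order_count
1 | 4
2 | 3
3 | 3
4 | 1
5 | 3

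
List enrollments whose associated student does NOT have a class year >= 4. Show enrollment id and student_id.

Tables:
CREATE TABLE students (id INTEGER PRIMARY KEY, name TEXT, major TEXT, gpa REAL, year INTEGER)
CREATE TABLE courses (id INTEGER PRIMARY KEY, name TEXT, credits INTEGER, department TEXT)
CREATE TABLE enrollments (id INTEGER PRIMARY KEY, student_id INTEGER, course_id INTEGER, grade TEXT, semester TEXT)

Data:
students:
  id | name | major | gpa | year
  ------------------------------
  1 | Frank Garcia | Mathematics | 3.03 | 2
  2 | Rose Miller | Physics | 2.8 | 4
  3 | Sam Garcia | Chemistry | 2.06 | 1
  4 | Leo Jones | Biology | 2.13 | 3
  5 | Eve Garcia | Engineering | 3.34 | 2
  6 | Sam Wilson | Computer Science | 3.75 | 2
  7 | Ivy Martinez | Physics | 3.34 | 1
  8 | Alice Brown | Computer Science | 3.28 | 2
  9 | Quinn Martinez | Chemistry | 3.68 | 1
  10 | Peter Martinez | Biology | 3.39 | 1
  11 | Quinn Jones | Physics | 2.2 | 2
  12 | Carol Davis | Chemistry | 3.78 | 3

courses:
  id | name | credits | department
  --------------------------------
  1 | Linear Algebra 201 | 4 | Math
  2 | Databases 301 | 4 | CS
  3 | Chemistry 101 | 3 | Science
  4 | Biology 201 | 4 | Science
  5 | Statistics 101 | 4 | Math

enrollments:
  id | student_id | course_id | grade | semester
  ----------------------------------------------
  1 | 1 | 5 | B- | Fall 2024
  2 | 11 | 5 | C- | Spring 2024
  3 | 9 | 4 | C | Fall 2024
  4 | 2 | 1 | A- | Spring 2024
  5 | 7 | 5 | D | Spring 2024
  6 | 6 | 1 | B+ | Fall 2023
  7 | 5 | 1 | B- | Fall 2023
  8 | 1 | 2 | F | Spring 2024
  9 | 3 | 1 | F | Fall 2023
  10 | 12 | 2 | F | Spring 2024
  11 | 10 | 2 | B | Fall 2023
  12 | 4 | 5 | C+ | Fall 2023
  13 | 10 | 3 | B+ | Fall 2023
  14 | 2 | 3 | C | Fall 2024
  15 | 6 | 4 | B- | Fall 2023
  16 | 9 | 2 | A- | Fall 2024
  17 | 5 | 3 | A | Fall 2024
SELECT id, student_id FROM enrollments WHERE student_id NOT IN (SELECT id FROM students WHERE year >= 4)

Execution result:
id | student_id
1 | 1
2 | 11
3 | 9
5 | 7
6 | 6
7 | 5
8 | 1
9 | 3
10 | 12
11 | 10
12 | 4
13 | 10
15 | 6
16 | 9
17 | 5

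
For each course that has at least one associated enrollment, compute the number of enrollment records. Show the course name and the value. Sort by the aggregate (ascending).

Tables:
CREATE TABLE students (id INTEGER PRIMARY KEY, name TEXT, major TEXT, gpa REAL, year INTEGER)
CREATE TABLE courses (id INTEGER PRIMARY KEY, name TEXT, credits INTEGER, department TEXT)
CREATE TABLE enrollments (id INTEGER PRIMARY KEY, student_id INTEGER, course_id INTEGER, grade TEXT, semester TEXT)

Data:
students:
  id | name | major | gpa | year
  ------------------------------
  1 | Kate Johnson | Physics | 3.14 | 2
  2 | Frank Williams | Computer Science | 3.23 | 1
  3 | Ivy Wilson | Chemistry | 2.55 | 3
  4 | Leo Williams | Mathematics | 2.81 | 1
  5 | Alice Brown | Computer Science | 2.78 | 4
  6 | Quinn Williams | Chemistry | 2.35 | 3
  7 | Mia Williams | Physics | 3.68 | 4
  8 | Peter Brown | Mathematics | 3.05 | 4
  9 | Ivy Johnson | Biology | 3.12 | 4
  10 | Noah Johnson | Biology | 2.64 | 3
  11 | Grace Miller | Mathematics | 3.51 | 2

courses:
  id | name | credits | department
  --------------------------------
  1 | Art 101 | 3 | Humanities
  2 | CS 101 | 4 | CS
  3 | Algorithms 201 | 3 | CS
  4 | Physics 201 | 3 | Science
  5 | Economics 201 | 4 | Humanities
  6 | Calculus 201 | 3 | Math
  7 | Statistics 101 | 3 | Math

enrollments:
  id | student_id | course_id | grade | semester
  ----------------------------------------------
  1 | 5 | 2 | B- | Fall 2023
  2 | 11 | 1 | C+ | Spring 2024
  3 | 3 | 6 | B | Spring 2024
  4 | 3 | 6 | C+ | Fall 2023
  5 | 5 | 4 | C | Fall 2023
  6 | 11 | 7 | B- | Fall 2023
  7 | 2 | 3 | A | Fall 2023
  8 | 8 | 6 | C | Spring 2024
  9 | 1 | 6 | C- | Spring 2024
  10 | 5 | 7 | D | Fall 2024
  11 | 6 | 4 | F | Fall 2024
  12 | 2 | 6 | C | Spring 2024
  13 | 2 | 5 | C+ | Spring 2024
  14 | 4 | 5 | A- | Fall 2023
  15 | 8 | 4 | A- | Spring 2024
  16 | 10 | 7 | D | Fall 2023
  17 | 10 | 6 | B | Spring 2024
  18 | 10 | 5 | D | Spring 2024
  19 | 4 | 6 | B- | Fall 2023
SELECT p.name, COUNT(*) AS n FROM enrollments c JOIN courses p ON c.course_id = p.id GROUP BY p.id, p.name ORDER BY n ASC

Execution result:
name | n
Art 101 | 1
CS 101 | 1
Algorithms 201 | 1
Physics 201 | 3
Economics 201 | 3
Statistics 101 | 3
Calculus 201 | 7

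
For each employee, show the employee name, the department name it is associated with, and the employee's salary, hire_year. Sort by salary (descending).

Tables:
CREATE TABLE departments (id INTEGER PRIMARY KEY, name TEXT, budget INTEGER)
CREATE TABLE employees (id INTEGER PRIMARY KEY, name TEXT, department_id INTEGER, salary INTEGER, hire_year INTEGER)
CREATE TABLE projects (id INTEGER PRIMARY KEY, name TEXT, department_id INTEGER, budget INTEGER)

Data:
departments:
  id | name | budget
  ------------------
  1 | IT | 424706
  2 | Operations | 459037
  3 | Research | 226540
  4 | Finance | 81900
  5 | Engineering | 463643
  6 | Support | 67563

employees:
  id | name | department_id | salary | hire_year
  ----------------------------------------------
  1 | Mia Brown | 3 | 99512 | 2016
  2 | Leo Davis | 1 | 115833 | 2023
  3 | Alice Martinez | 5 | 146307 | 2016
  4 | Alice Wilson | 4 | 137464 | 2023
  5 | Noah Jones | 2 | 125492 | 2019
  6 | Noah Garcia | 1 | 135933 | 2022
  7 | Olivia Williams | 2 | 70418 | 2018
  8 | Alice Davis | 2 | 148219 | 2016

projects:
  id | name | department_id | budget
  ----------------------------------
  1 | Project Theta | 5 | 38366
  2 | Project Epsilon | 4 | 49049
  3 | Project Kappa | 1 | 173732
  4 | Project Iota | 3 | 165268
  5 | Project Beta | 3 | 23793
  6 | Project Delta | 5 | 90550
SELECT c.name, p.name AS department, c.salary, c.hire_year FROM employees c JOIN departments p ON c.department_id = p.id ORDER BY c.salary DESC

Execution result:
name | department | salary | hire_year
Alice Davis | Operations | 148219 | 2016
Alice Martinez | Engineering | 146307 | 2016
Alice Wilson | Finance | 137464 | 2023
Noah Garcia | IT | 135933 | 2022
Noah Jones | Operations | 125492 | 2019
Leo Davis | IT | 115833 | 2023
Mia Brown | Research | 99512 | 2016
Olivia Williams | Operations | 70418 | 2018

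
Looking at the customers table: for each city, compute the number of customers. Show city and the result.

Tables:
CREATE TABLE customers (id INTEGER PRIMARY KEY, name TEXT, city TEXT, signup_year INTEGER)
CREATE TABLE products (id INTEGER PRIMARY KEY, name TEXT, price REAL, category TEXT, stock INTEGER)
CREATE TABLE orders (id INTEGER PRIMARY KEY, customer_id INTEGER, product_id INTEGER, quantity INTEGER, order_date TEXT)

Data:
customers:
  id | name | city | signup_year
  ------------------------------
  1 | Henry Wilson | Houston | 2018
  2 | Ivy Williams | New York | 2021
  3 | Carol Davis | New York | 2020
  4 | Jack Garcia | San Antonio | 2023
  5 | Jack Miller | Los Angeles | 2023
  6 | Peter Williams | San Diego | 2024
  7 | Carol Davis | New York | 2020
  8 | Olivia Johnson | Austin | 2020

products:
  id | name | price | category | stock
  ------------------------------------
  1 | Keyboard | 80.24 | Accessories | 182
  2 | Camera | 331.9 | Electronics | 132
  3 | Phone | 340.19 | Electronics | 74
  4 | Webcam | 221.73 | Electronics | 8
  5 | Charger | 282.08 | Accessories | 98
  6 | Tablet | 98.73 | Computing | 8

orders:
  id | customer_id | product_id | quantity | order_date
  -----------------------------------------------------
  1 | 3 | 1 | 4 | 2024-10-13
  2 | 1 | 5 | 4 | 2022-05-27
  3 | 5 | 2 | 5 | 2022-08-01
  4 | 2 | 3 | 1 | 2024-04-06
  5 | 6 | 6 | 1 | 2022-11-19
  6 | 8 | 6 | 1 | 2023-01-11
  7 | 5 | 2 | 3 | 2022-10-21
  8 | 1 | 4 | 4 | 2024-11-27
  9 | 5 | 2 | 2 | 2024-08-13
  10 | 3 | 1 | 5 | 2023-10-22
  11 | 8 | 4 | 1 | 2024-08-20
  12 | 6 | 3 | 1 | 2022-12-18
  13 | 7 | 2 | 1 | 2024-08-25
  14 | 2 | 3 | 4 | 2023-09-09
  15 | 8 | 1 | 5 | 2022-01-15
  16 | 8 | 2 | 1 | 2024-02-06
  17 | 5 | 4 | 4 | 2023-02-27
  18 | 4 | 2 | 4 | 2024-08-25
SELECT city, COUNT(*) AS n FROM customers GROUP BY city

Execution result:
city | n
Austin | 1
Houston | 1
Los Angeles | 1
New York | 3
San Antonio | 1
San Diego | 1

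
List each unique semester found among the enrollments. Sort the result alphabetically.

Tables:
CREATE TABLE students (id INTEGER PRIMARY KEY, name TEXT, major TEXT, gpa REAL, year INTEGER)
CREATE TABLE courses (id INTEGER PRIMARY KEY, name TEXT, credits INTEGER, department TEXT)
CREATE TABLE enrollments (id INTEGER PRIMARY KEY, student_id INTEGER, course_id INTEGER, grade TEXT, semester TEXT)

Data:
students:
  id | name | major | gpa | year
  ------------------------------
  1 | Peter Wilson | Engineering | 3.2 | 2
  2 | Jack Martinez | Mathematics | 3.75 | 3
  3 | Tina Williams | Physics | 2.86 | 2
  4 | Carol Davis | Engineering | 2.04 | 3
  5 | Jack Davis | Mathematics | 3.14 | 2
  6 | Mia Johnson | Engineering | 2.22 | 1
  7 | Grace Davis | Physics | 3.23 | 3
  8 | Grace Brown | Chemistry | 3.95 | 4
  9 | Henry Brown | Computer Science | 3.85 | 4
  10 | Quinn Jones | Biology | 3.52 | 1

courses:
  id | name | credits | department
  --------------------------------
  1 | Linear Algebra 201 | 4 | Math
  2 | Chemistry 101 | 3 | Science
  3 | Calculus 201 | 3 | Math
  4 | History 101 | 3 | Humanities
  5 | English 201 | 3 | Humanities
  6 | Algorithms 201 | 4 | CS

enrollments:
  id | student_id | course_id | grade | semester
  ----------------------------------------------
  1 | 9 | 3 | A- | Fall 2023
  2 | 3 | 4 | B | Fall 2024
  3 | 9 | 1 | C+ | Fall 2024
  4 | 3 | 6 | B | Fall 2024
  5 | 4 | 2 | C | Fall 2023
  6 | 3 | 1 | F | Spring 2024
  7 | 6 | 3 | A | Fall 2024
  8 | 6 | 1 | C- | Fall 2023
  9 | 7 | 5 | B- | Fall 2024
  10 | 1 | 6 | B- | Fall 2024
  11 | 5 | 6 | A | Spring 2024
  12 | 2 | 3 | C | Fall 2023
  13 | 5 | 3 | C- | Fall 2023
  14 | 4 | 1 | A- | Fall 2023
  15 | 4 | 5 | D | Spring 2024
SELECT DISTINCT semester FROM enrollments ORDER BY semester

Execution result:
semester
Fall 2023
Fall 2024
Spring 2024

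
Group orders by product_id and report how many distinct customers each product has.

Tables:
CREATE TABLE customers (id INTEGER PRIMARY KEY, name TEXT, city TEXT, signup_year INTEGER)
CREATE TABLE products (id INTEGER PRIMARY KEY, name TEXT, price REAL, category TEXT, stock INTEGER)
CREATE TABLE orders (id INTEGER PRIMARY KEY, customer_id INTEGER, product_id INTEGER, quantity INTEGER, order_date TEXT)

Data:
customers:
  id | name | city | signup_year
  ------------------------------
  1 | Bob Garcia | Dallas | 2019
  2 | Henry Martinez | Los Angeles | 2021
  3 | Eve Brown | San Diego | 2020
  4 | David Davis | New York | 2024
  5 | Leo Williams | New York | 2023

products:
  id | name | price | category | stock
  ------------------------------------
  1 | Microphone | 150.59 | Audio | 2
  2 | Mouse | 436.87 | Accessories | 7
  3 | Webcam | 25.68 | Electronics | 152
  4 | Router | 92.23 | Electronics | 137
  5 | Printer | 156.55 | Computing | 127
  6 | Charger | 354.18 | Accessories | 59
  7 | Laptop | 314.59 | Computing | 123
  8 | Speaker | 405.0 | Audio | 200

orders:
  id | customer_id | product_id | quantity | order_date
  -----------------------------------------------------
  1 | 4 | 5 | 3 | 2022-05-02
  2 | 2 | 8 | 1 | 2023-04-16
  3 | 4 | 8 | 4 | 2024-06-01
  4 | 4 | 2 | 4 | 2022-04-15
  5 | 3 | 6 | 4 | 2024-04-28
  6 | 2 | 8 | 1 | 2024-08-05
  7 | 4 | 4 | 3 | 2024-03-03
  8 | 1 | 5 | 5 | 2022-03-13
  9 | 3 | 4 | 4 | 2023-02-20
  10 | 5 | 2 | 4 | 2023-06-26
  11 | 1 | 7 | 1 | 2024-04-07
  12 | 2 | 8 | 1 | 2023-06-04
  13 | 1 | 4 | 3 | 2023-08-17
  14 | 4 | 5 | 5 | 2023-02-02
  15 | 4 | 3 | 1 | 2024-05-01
SELECT product_id, COUNT(DISTINCT customer_id) AS distinct_customer_count FROM orders GROUP BY product_id

Execution result:
product_id | distinct_customer_count
2 | 2
3 | 1
4 | 3
5 | 2
6 | 1
7 | 1
8 | 2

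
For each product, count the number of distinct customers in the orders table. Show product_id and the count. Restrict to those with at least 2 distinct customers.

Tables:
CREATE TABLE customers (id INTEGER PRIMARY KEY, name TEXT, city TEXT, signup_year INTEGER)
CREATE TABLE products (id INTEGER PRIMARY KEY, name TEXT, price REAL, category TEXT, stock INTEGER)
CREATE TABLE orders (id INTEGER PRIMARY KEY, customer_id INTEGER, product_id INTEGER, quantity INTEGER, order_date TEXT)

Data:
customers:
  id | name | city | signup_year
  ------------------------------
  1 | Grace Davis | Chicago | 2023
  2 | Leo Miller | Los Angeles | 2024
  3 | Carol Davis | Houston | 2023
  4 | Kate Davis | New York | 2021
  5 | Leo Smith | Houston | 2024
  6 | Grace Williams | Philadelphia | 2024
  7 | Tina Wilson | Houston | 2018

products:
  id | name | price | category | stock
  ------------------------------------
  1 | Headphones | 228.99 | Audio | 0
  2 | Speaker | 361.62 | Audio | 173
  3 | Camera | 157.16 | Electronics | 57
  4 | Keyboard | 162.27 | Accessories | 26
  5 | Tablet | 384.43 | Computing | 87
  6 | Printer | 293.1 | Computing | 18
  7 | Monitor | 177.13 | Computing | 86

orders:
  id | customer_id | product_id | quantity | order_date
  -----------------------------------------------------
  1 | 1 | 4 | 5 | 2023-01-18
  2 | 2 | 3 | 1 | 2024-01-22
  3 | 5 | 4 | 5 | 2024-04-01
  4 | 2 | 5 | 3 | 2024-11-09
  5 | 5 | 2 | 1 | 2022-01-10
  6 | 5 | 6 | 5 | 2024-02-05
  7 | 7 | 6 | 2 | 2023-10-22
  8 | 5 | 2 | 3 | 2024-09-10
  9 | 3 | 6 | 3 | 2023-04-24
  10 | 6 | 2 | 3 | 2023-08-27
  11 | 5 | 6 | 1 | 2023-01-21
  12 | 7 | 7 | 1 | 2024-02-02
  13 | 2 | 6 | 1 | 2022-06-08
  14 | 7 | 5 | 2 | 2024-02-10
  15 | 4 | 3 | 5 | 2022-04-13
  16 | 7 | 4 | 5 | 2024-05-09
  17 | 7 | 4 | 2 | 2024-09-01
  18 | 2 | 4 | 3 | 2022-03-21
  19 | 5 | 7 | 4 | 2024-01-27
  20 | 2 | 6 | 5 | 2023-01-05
SELECT product_id, COUNT(DISTINCT customer_id) AS distinct_customer_count FROM orders GROUP BY product_id HAVING COUNT(DISTINCT customer_id) >= 2

Execution result:
product_id | distinct_customer_count
2 | 2
3 | 2
4 | 4
5 | 2
6 | 4
7 | 2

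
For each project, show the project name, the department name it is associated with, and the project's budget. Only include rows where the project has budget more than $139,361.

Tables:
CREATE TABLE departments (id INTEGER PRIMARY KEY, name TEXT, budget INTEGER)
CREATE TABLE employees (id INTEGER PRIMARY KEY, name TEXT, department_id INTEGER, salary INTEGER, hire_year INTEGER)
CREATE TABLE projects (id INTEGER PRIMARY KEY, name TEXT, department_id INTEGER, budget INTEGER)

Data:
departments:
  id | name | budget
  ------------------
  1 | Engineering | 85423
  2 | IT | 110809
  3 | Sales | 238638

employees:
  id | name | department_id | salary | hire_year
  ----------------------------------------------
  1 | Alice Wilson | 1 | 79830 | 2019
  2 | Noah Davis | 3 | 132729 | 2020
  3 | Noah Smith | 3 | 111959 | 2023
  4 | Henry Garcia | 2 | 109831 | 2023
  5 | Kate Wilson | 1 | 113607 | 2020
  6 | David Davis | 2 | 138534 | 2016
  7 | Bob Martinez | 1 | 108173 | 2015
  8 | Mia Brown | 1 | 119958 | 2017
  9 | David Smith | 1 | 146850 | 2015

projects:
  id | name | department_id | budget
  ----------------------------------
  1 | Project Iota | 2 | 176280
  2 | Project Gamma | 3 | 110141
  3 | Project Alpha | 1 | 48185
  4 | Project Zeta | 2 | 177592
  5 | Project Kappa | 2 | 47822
SELECT c.name, p.name AS department, c.budget FROM projects c JOIN departments p ON c.department_id = p.id WHERE c.budget > 139361

Execution result:
name | department | budget
Project Iota | IT | 176280
Project Zeta | IT | 177592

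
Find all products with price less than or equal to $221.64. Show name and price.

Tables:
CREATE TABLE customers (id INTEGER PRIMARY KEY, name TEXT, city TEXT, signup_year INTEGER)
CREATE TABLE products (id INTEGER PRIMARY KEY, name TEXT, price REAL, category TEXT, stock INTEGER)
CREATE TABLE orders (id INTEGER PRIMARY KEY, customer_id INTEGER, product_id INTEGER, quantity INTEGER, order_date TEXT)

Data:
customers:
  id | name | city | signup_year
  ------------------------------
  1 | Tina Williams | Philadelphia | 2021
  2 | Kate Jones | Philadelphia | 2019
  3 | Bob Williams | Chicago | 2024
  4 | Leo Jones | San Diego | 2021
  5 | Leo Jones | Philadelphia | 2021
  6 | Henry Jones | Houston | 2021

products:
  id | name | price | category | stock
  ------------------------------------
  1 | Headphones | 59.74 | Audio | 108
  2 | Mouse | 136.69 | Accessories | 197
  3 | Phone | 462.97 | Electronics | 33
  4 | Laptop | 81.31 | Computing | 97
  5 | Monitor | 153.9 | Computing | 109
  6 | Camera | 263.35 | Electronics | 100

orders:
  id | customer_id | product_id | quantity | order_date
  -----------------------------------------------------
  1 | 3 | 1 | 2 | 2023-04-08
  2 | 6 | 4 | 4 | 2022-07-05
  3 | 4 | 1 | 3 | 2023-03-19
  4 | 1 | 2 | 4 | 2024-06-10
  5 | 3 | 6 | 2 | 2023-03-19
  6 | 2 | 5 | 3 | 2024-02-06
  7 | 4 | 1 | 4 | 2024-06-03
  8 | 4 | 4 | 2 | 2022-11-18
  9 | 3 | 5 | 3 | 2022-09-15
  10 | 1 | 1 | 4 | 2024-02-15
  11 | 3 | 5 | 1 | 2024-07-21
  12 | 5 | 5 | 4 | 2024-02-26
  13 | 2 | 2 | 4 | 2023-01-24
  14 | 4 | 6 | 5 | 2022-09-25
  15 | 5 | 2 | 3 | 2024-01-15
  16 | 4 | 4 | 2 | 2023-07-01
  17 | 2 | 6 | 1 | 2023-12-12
SELECT name, price FROM products WHERE price <= 221.64

Execution result:
name | price
Headphones | 59.74
Mouse | 136.69
Laptop | 81.31
Monitor | 153.90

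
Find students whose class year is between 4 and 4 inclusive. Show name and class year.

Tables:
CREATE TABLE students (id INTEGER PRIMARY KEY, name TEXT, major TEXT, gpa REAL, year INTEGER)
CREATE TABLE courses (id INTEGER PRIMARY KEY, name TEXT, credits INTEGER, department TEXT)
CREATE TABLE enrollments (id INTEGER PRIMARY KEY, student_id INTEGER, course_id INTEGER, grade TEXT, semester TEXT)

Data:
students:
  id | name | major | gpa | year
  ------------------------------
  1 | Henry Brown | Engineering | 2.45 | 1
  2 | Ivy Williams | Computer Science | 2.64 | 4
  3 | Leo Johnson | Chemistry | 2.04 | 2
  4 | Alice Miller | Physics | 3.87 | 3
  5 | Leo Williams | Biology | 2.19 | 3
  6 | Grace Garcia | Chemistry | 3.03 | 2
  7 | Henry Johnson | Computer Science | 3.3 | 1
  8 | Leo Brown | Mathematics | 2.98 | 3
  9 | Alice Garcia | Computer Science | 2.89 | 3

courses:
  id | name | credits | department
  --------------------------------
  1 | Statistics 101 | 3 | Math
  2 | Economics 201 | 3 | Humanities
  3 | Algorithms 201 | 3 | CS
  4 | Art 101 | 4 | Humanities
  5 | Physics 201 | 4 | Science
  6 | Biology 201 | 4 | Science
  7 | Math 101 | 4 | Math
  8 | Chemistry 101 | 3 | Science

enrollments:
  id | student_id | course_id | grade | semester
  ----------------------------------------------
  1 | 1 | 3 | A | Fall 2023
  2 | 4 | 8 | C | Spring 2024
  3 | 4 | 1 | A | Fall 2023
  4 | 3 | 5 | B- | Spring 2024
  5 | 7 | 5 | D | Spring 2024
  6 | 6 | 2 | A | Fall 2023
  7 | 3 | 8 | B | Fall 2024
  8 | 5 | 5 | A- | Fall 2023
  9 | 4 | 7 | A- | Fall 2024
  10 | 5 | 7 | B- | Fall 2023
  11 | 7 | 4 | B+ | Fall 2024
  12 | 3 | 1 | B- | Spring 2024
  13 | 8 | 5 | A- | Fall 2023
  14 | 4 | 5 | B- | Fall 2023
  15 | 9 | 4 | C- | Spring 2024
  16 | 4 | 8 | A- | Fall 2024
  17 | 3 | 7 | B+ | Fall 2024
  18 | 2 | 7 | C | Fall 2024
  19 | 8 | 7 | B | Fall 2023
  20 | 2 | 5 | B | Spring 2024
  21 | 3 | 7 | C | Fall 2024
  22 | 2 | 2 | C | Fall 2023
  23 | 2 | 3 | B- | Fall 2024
SELECT name, year FROM students WHERE year BETWEEN 4 AND 4

Execution result:
name | year
Ivy Williams | 4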